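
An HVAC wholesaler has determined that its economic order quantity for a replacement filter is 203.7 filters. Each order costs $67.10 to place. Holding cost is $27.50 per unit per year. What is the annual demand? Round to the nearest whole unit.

The basic EOQ model gives Q* = √(2DS/H); rearrange for the unknown.
From Q* = √(2DS/H): D = Q*²H / (2S) = 203.7² × 27.5 / (2 × 67.1) = 8502.805.

D ≈ 8,503 filters per year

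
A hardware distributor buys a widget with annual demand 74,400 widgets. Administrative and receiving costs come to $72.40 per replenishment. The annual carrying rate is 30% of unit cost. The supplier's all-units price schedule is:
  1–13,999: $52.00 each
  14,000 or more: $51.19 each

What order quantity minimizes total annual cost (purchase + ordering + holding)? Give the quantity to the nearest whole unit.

Q* ≈ 831 widgets

Holding cost per unit per year at price C is H = 0.30·C.
Evaluate total cost at each tier's feasible EOQ or, if the EOQ is below the tier, at the tier's minimum quantity.
EOQ at $52.00 = 831.0 (feasible in tier 1): TC = 74,400×$52.00 + (74,400/831.0)×72.4 + (831.0/2)×0.30×$52.00 = $3,881,763.82.
EOQ at $51.19 = 837.6 < 14000, so use break Q=14000: TC = 74,400×$51.19 + (74,400/14000.0)×72.4 + (14000.0/2)×0.30×$51.19 = $3,916,419.75.
Lowest total cost is $3,881,763.82 at Q = 831.0.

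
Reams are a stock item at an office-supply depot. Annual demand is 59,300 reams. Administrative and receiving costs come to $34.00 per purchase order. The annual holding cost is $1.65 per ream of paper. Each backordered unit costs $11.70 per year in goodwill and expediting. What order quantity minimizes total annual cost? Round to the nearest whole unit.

With planned backorders, Q* = √(2DS/H) · √((H+B)/B).
√(2DS/H) = √(2 × 59,300 × 34 / 1.65) = 1563.291.
√((H+B)/B) = √((1.65+11.7)/11.7) = 1.0682.
Q* ≈ 1669.889.

Q* ≈ 1,670 reams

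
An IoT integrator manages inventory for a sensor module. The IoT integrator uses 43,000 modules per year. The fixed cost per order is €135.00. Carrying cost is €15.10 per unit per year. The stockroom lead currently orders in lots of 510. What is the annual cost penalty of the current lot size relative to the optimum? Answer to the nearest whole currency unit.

Extra cost ≈ €1,992 per year

EOQ = √(2DS/H) = √(2 × 43,000 × 135 / 15.1) ≈ 876.85.
Cost at Q* = (D/Q*)S + (Q*/2)H = √(2DSH) ≈ €13,240.51.
Cost at Q = 510: (43,000/510)×135 + (510/2)×15.1 = €11,382.35 + €3,850.50 = €15,232.85.
Excess = €15,232.85 − €13,240.51 = €1,992.35.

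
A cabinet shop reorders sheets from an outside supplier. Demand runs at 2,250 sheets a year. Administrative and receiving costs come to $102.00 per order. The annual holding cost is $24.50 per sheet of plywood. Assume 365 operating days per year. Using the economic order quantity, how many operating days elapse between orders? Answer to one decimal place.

The optimal lot size = √(2DS/H) = √(2 × 2,250 × 102 / 24.5) ≈ 136.87.
Cycle time = Q*/D × 365 = 136.87 / 2,250 × 365 ≈ 22.204 days.

T ≈ 22.2 days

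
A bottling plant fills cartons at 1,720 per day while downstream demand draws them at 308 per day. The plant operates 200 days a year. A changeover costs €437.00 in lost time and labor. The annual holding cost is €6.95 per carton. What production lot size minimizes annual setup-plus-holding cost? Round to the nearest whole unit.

Annual demand D = 308 × 200 = 61,600.
Production build-up factor (1 − d/p) = 1 − 308/1,720 = 0.8209.
Q* = √(2DS / (H(1 − d/p))) = √(2 × 61,600 × 437 / (6.95 × 0.8209)).
= √(53,838,400 / 5.7055) ≈ 3071.854.

Q* ≈ 3,072 cartons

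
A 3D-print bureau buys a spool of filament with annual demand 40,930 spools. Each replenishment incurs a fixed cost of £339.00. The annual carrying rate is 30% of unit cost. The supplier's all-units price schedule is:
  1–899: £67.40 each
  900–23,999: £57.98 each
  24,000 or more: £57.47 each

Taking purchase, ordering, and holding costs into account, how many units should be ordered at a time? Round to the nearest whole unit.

Q* ≈ 1,263 spools

Holding cost per unit per year at price C is H = 0.30·C.
For each price level, check whether its EOQ is feasible; otherwise the best quantity at that price is the breakpoint.
Tier 1 (£67.40): EOQ = 1171.5 exceeds tier's upper bound 899, so this tier is dominated.
EOQ at £57.98 = 1263.1 (feasible in tier 2): TC = 40,930×£57.98 + (40,930/1263.1)×339 + (1263.1/2)×0.30×£57.98 = £2,395,091.67.
EOQ at £57.47 = 1268.7 < 24000, so use break Q=24000: TC = 40,930×£57.47 + (40,930/24000.0)×339 + (24000.0/2)×0.30×£57.47 = £2,559,717.24.
Lowest total cost is £2,395,091.67 at Q = 1263.1.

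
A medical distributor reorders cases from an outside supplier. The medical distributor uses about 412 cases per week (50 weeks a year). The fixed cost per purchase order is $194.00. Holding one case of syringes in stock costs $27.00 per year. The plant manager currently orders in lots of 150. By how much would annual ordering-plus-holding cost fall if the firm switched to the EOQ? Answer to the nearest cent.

Annual demand D = 412 × 50 = 20,600.
EOQ = √(2DS/H) = √(2 × 20,600 × 194 / 27) ≈ 544.09.
Cost at Q* = (D/Q*)S + (Q*/2)H = √(2DSH) ≈ $14,690.32.
Cost at Q = 150: (20,600/150)×194 + (150/2)×27 = $26,642.67 + $2,025.00 = $28,667.67.
Excess = $28,667.67 − $14,690.32 = $13,977.34.

Extra cost ≈ $13,977.34 per year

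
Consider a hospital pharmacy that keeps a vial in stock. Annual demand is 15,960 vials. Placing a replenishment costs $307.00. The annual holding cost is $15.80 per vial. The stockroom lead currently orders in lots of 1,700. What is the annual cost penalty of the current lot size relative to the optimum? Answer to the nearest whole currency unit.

EOQ = √(2DS/H) = √(2 × 15,960 × 307 / 15.8) ≈ 787.54.
Cost at Q* = (D/Q*)S + (Q*/2)H = √(2DSH) ≈ $12,443.12.
Cost at Q = 1,700: (15,960/1,700)×307 + (1,700/2)×15.8 = $2,882.19 + $13,430.00 = $16,312.19.
Excess = $16,312.19 − $12,443.12 = $3,869.07.

Extra cost ≈ $3,869 per year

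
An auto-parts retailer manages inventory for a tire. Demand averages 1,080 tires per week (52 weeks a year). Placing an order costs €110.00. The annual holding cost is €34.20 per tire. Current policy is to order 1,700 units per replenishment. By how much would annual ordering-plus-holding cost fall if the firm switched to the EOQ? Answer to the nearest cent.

Extra cost ≈ €12,147.91 per year

Annual demand D = 1,080 × 52 = 56,160.
EOQ = √(2DS/H) = √(2 × 56,160 × 110 / 34.2) ≈ 601.05.
Cost at Q* = (D/Q*)S + (Q*/2)H = √(2DSH) ≈ €20,555.97.
Cost at Q = 1,700: (56,160/1,700)×110 + (1,700/2)×34.2 = €3,633.88 + €29,070.00 = €32,703.88.
Excess = €32,703.88 − €20,555.97 = €12,147.91.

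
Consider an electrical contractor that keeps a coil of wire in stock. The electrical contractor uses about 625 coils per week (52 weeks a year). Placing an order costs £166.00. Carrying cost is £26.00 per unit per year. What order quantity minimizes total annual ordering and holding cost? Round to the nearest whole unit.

Annual demand D = 625 × 52 = 32,500.
EOQ = √(2DS / H) = √(2 × 32,500 × 166 / 26).
= √(10,790,000 / 26) = √415,000 ≈ 644.205.

Q* ≈ 644 coils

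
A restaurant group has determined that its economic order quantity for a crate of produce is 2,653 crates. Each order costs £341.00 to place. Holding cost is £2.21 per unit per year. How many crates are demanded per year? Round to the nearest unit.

Invert the EOQ relation Q*² = 2DS/H.
From Q* = √(2DS/H): D = Q*²H / (2S) = 2,653² × 2.21 / (2 × 341) = 22807.748.

D ≈ 22,808 crates per year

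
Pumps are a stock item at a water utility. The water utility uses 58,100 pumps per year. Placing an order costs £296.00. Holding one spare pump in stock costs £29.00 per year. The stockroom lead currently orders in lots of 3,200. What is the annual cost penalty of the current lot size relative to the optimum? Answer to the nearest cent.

Extra cost ≈ £20,191.65 per year

EOQ = √(2DS/H) = √(2 × 58,100 × 296 / 29) ≈ 1089.06.
Cost at Q* = (D/Q*)S + (Q*/2)H = √(2DSH) ≈ £31,582.60.
Cost at Q = 3,200: (58,100/3,200)×296 + (3,200/2)×29 = £5,374.25 + £46,400.00 = £51,774.25.
Excess = £51,774.25 − £31,582.60 = £20,191.65.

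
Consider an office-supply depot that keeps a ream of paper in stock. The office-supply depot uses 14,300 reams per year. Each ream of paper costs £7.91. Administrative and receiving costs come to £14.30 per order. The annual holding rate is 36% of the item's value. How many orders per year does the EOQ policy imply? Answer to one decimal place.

N ≈ 37.7 orders per year

Holding cost H = 0.36 × £7.91 = £2.8476 per unit per year.
Q* = √(2DS/H) = √(2 × 14,300 × 14.3 / 2.8476) ≈ 378.98.
Orders per year = D / Q* = 14,300 / 378.98 ≈ 37.733.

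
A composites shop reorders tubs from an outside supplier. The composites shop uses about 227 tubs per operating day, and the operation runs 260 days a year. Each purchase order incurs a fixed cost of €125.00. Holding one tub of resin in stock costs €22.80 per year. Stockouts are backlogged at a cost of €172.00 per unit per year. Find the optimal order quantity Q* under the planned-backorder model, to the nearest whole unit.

Q* ≈ 856 tubs

Annual demand D = 227 × 260 = 59,020.
With planned backorders, Q* = √(2DS/H) · √((H+B)/B).
√(2DS/H) = √(2 × 59,020 × 125 / 22.8) = 804.456.
√((H+B)/B) = √((22.8+172)/172) = 1.0642.
Q* ≈ 856.116.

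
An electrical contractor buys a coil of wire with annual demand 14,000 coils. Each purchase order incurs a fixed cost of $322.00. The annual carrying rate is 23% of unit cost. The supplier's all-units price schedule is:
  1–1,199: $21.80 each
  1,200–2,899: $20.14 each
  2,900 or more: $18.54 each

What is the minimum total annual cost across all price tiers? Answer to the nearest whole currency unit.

TC* ≈ $267,298

Holding cost per unit per year at price C is H = 0.23·C.
Candidates are each tier's EOQ (if it falls in that tier) and each price-break quantity.
Tier 1 ($21.80): EOQ = 1341.0 exceeds tier's upper bound 1199, so this tier is dominated.
EOQ at $20.14 = 1395.1 (feasible in tier 2): TC = 14,000×$20.14 + (14,000/1395.1)×322 + (1395.1/2)×0.23×$20.14 = $288,422.50.
EOQ at $18.54 = 1454.1 < 2900, so use break Q=2900: TC = 14,000×$18.54 + (14,000/2900.0)×322 + (2900.0/2)×0.23×$18.54 = $267,297.57.
Lowest total cost among the candidates is at Q = 2900.0.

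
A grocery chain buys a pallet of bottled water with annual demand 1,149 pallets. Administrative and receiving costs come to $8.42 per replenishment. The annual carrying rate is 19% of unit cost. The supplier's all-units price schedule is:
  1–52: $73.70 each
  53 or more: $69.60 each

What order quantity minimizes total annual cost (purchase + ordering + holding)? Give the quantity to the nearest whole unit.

Holding cost per unit per year at price C is H = 0.19·C.
For each price level, check whether its EOQ is feasible; otherwise the best quantity at that price is the breakpoint.
EOQ at $73.70 = 37.2 (feasible in tier 1): TC = 1,149×$73.70 + (1,149/37.2)×8.42 + (37.2/2)×0.19×$73.70 = $85,201.83.
EOQ at $69.60 = 38.3 < 53, so use break Q=53: TC = 1,149×$69.60 + (1,149/53.0)×8.42 + (53.0/2)×0.19×$69.60 = $80,503.38.
Lowest total cost is $80,503.38 at Q = 53.0.

Q* ≈ 53 pallets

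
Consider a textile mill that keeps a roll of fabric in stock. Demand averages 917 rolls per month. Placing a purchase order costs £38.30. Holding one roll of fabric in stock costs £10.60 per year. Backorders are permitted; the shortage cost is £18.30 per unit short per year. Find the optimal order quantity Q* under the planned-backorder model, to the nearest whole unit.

Annual demand D = 917 × 12 = 11,004.
With planned backorders, Q* = √(2DS/H) · √((H+B)/B).
√(2DS/H) = √(2 × 11,004 × 38.3 / 10.6) = 281.992.
√((H+B)/B) = √((10.6+18.3)/18.3) = 1.2567.
Q* ≈ 354.373.

Q* ≈ 354 rolls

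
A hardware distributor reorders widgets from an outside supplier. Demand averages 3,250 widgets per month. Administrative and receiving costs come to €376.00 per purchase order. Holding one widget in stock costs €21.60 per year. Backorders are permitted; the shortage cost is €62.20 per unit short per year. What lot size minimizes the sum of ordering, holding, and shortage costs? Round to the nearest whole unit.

Annual demand D = 3,250 × 12 = 39,000.
With planned backorders, Q* = √(2DS/H) · √((H+B)/B).
√(2DS/H) = √(2 × 39,000 × 376 / 21.6) = 1165.237.
√((H+B)/B) = √((21.6+62.2)/62.2) = 1.1607.
Q* ≈ 1352.512.

Q* ≈ 1,353 widgets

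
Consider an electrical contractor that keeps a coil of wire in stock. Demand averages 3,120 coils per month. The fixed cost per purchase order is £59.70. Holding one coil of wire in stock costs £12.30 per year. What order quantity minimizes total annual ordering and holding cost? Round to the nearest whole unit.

Q* ≈ 603 coils

Annual demand D = 3,120 × 12 = 37,440.
EOQ = √(2DS / H) = √(2 × 37,440 × 59.7 / 12.3).
= √(4,470,336 / 12.3) = √363,441.9512 ≈ 602.861.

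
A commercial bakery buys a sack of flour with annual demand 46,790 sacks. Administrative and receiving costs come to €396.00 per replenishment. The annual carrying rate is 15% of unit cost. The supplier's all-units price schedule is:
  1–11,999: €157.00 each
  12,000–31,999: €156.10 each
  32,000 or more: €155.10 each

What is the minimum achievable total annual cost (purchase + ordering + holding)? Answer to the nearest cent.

TC* ≈ €7,375,571.64

Holding cost per unit per year at price C is H = 0.15·C.
For each price level, check whether its EOQ is feasible; otherwise the best quantity at that price is the breakpoint.
EOQ at €157.00 = 1254.4 (feasible in tier 1): TC = 46,790×€157.00 + (46,790/1254.4)×396 + (1254.4/2)×0.15×€157.00 = €7,375,571.64.
EOQ at €156.10 = 1258.0 < 12000, so use break Q=12000: TC = 46,790×€156.10 + (46,790/12000.0)×396 + (12000.0/2)×0.15×€156.10 = €7,445,953.07.
EOQ at €155.10 = 1262.1 < 32000, so use break Q=32000: TC = 46,790×€155.10 + (46,790/32000.0)×396 + (32000.0/2)×0.15×€155.10 = €7,629,948.03.
Lowest total cost among the candidates is at Q = 1254.4.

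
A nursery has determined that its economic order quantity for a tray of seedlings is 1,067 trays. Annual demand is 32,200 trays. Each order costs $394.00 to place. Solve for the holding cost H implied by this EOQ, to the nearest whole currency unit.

H ≈ $22

Squaring Q* = √(2DS/H) gives Q*² = 2DS/H.
From Q* = √(2DS/H): H = 2DS / Q*² = 2 × 32,200 × 394 / 1,067² = 22.2871.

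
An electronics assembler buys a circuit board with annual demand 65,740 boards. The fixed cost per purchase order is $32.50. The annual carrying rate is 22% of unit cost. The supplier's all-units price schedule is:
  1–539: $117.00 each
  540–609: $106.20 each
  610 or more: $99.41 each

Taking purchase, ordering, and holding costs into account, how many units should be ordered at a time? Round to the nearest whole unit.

Q* ≈ 610 boards

Holding cost per unit per year at price C is H = 0.22·C.
Candidates are each tier's EOQ (if it falls in that tier) and each price-break quantity.
EOQ at $117.00 = 407.4 (feasible in tier 1): TC = 65,740×$117.00 + (65,740/407.4)×32.5 + (407.4/2)×0.22×$117.00 = $7,702,067.59.
EOQ at $106.20 = 427.7 < 540, so use break Q=540: TC = 65,740×$106.20 + (65,740/540.0)×32.5 + (540.0/2)×0.22×$106.20 = $6,991,852.85.
EOQ at $99.41 = 442.0 < 610, so use break Q=610: TC = 65,740×$99.41 + (65,740/610.0)×32.5 + (610.0/2)×0.22×$99.41 = $6,545,386.35.
Lowest total cost is $6,545,386.35 at Q = 610.0.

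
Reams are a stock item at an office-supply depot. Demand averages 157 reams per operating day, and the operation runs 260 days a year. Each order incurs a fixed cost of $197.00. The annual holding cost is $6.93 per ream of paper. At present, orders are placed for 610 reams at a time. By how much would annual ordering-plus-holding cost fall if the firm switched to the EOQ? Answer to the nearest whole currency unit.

Extra cost ≈ $4,739 per year

Annual demand D = 157 × 260 = 40,820.
EOQ = √(2DS/H) = √(2 × 40,820 × 197 / 6.93) ≈ 1523.41.
Cost at Q* = (D/Q*)S + (Q*/2)H = √(2DSH) ≈ $10,557.26.
Cost at Q = 610: (40,820/610)×197 + (610/2)×6.93 = $13,182.85 + $2,113.65 = $15,296.50.
Excess = $15,296.50 − $10,557.26 = $4,739.24.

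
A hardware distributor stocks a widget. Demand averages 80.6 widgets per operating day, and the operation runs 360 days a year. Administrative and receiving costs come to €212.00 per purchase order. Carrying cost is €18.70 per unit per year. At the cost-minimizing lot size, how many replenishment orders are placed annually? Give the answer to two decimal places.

Annual demand D = 80.6 × 360 = 29,016.
EOQ = √(2DS/H) = √(2 × 29,016 × 212 / 18.7) ≈ 811.11.
Orders per year = D / Q* = 29,016 / 811.11 ≈ 35.773.

N ≈ 35.77 orders per year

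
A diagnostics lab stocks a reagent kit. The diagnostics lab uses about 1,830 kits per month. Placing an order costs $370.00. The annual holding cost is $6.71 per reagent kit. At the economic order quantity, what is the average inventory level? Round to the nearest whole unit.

Average inventory ≈ 778 kits

Annual demand D = 1,830 × 12 = 21,960.
EOQ = √(2DS/H) = √(2 × 21,960 × 370 / 6.71) ≈ 1556.22.
Average inventory = Q*/2 ≈ 1556.22 / 2 = 778.110.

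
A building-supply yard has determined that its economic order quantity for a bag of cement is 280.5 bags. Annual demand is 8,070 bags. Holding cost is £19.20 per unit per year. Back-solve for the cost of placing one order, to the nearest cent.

S ≈ £93.60

The basic EOQ model gives Q* = √(2DS/H); rearrange for the unknown.
From Q* = √(2DS/H): S = Q*²H / (2D) = 280.5² × 19.2 / (2 × 8,070) = 93.5973.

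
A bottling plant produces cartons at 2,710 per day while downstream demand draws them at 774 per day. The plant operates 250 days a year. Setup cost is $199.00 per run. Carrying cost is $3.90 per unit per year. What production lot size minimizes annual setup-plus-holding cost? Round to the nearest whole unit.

Annual demand D = 774 × 250 = 193,500.
Production build-up factor (1 − d/p) = 1 − 774/2,710 = 0.7144.
Q* = √(2DS / (H(1 − d/p))) = √(2 × 193,500 × 199 / (3.9 × 0.7144)).
= √(77,013,000 / 2.7861) ≈ 5257.529.

Q* ≈ 5,258 cartons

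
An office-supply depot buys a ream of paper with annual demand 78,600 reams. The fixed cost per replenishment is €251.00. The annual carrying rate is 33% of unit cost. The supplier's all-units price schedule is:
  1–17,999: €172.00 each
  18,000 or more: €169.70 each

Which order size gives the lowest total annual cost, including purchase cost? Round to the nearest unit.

Holding cost per unit per year at price C is H = 0.33·C.
For each price level, check whether its EOQ is feasible; otherwise the best quantity at that price is the breakpoint.
EOQ at €172.00 = 833.8 (feasible in tier 1): TC = 78,600×€172.00 + (78,600/833.8)×251 + (833.8/2)×0.33×€172.00 = €13,566,524.31.
EOQ at €169.70 = 839.4 < 18000, so use break Q=18000: TC = 78,600×€169.70 + (78,600/18000.0)×251 + (18000.0/2)×0.33×€169.70 = €13,843,525.03.
Lowest total cost is €13,566,524.31 at Q = 833.8.

Q* ≈ 834 reams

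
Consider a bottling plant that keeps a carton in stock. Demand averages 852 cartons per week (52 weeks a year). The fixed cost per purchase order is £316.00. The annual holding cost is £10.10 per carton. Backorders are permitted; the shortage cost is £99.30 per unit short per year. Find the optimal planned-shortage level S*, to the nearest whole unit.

Annual demand D = 852 × 52 = 44,304.
With planned backorders, Q* = √(2DS/H) · √((H+B)/B).
√(2DS/H) = √(2 × 44,304 × 316 / 10.1) = 1665.019.
√((H+B)/B) = √((10.1+99.3)/99.3) = 1.0496.
Q* ≈ 1747.646.
S* = Q* · H/(H+B) = 1747.646 × 10.1/109.4 ≈ 161.346.

S* ≈ 161 cartons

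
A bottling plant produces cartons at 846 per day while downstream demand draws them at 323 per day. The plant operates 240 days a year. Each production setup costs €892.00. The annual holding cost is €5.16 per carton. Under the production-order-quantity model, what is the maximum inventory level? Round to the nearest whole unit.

I_max ≈ 4,070 cartons

Annual demand D = 323 × 240 = 77,520.
Production build-up factor (1 − d/p) = 1 − 323/846 = 0.6182.
Q* = √(2DS / (H(1 − d/p))) = √(2 × 77,520 × 892 / (5.16 × 0.6182)).
= √(138,295,680 / 3.1899) ≈ 6584.363.
Maximum inventory = Q*(1 − d/p) = 6584.363 × 0.6182 ≈ 4070.475.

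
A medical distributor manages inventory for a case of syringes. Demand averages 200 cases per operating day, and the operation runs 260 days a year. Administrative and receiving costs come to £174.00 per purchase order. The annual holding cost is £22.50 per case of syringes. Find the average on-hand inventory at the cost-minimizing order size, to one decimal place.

Average inventory ≈ 448.4 cases

Annual demand D = 200 × 260 = 52,000.
The optimal lot size = √(2DS/H) = √(2 × 52,000 × 174 / 22.5) ≈ 896.81.
Average inventory = Q*/2 ≈ 896.81 / 2 = 448.405.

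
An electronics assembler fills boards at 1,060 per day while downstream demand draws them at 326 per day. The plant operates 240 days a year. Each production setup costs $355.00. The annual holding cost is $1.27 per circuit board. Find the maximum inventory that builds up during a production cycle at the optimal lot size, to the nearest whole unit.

I_max ≈ 5,503 boards

Annual demand D = 326 × 240 = 78,240.
Production build-up factor (1 − d/p) = 1 − 326/1,060 = 0.6925.
Q* = √(2DS / (H(1 − d/p))) = √(2 × 78,240 × 355 / (1.27 × 0.6925)).
= √(55,550,400 / 0.8794) ≈ 7947.795.
Maximum inventory = Q*(1 − d/p) = 7947.795 × 0.6925 ≈ 5503.473.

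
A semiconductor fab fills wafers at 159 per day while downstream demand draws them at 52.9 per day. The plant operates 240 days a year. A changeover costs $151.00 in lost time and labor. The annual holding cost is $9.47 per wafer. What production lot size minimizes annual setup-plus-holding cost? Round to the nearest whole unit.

Annual demand D = 52.9 × 240 = 12,696.
Production build-up factor (1 − d/p) = 1 − 52.9/159 = 0.6673.
Q* = √(2DS / (H(1 − d/p))) = √(2 × 12,696 × 151 / (9.47 × 0.6673)).
= √(3,834,192 / 6.3193) ≈ 778.938.

Q* ≈ 779 wafers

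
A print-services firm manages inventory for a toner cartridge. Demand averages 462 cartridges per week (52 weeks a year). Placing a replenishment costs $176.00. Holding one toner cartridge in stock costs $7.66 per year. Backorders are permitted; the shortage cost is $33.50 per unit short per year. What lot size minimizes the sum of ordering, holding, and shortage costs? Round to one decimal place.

Annual demand D = 462 × 52 = 24,024.
With planned backorders, Q* = √(2DS/H) · √((H+B)/B).
√(2DS/H) = √(2 × 24,024 × 176 / 7.66) = 1050.702.
√((H+B)/B) = √((7.66+33.5)/33.5) = 1.1084.
Q* ≈ 1164.649.

Q* ≈ 1,164.6 cartridges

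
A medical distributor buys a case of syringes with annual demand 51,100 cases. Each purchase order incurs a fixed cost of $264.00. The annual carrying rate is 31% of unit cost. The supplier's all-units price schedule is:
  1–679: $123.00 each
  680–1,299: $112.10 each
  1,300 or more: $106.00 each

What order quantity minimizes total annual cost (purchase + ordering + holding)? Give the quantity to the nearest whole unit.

Holding cost per unit per year at price C is H = 0.31·C.
Evaluate total cost at each tier's feasible EOQ or, if the EOQ is below the tier, at the tier's minimum quantity.
Tier 1 ($123.00): EOQ = 841.2 exceeds tier's upper bound 679, so this tier is dominated.
EOQ at $112.10 = 881.1 (feasible in tier 2): TC = 51,100×$112.10 + (51,100/881.1)×264 + (881.1/2)×0.31×$112.10 = $5,758,930.41.
EOQ at $106.00 = 906.1 < 1300, so use break Q=1300: TC = 51,100×$106.00 + (51,100/1300.0)×264 + (1300.0/2)×0.31×$106.00 = $5,448,336.23.
Lowest total cost is $5,448,336.23 at Q = 1300.0.

Q* ≈ 1,300 cases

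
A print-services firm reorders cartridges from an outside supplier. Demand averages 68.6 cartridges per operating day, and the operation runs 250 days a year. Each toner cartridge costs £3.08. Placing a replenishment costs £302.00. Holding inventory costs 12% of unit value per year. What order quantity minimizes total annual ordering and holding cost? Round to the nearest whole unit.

Q* ≈ 5,294 cartridges

Annual demand D = 68.6 × 250 = 17,150.
Holding cost H = 0.12 × £3.08 = £0.3696 per unit per year.
EOQ = √(2DS / H) = √(2 × 17,150 × 302 / 0.3696).
= √(10,358,600 / 0.3696) = √28,026,515.1515 ≈ 5294.007.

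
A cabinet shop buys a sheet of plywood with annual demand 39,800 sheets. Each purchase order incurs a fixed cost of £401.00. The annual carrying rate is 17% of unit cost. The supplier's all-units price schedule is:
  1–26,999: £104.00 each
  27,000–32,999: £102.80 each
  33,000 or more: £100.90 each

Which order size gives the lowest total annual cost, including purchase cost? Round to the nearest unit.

Holding cost per unit per year at price C is H = 0.17·C.
Candidates are each tier's EOQ (if it falls in that tier) and each price-break quantity.
EOQ at £104.00 = 1343.7 (feasible in tier 1): TC = 39,800×£104.00 + (39,800/1343.7)×401 + (1343.7/2)×0.17×£104.00 = £4,162,955.81.
EOQ at £102.80 = 1351.5 < 27000, so use break Q=27000: TC = 39,800×£102.80 + (39,800/27000.0)×401 + (27000.0/2)×0.17×£102.80 = £4,327,957.10.
EOQ at £100.90 = 1364.1 < 33000, so use break Q=33000: TC = 39,800×£100.90 + (39,800/33000.0)×401 + (33000.0/2)×0.17×£100.90 = £4,299,328.13.
Lowest total cost is £4,162,955.81 at Q = 1343.7.

Q* ≈ 1,344 sheets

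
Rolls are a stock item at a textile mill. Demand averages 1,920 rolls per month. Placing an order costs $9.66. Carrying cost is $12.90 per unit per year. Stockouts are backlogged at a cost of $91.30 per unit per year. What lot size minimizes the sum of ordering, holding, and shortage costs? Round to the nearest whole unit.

Q* ≈ 198 rolls

Annual demand D = 1,920 × 12 = 23,040.
With planned backorders, Q* = √(2DS/H) · √((H+B)/B).
√(2DS/H) = √(2 × 23,040 × 9.66 / 12.9) = 185.759.
√((H+B)/B) = √((12.9+91.3)/91.3) = 1.0683.
Q* ≈ 198.449.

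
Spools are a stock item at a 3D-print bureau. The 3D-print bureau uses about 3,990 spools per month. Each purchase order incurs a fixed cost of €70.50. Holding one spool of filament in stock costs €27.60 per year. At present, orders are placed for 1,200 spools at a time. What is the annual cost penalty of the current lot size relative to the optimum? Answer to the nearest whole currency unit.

Annual demand D = 3,990 × 12 = 47,880.
EOQ = √(2DS/H) = √(2 × 47,880 × 70.5 / 27.6) ≈ 494.57.
Cost at Q* = (D/Q*)S + (Q*/2)H = √(2DSH) ≈ €13,650.27.
Cost at Q = 1,200: (47,880/1,200)×70.5 + (1,200/2)×27.6 = €2,812.95 + €16,560.00 = €19,372.95.
Excess = €19,372.95 − €13,650.27 = €5,722.68.

Extra cost ≈ €5,723 per year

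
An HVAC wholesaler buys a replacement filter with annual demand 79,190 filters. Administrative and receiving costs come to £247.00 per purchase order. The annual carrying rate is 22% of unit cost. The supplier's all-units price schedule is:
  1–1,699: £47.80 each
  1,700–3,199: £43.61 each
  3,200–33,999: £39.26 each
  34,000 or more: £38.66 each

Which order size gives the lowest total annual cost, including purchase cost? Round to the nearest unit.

Q* ≈ 3,200 filters

Holding cost per unit per year at price C is H = 0.22·C.
For each price level, check whether its EOQ is feasible; otherwise the best quantity at that price is the breakpoint.
Tier 1 (£47.80): EOQ = 1928.7 exceeds tier's upper bound 1699, so this tier is dominated.
EOQ at £43.61 = 2019.3 (feasible in tier 2): TC = 79,190×£43.61 + (79,190/2019.3)×247 + (2019.3/2)×0.22×£43.61 = £3,472,849.17.
EOQ at £39.26 = 2128.2 < 3200, so use break Q=3200: TC = 79,190×£39.26 + (79,190/3200.0)×247 + (3200.0/2)×0.22×£39.26 = £3,128,931.40.
EOQ at £38.66 = 2144.6 < 34000, so use break Q=34000: TC = 79,190×£38.66 + (79,190/34000.0)×247 + (34000.0/2)×0.22×£38.66 = £3,206,649.09.
Lowest total cost is £3,128,931.40 at Q = 3200.0.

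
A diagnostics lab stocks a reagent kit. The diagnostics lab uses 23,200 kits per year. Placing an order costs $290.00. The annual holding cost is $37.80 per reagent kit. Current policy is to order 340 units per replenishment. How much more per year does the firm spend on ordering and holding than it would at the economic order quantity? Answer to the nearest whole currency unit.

EOQ = √(2DS/H) = √(2 × 23,200 × 290 / 37.8) ≈ 596.64.
Cost at Q* = (D/Q*)S + (Q*/2)H = √(2DSH) ≈ $22,552.98.
Cost at Q = 340: (23,200/340)×290 + (340/2)×37.8 = $19,788.24 + $6,426.00 = $26,214.24.
Excess = $26,214.24 − $22,552.98 = $3,661.26.

Extra cost ≈ $3,661 per year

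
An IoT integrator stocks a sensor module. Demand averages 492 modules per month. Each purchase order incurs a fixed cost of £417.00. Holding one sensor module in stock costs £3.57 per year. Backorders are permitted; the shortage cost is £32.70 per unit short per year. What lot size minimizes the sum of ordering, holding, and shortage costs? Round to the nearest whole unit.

Q* ≈ 1,237 modules

Annual demand D = 492 × 12 = 5,904.
With planned backorders, Q* = √(2DS/H) · √((H+B)/B).
√(2DS/H) = √(2 × 5,904 × 417 / 3.57) = 1174.416.
√((H+B)/B) = √((3.57+32.7)/32.7) = 1.0532.
Q* ≈ 1236.864.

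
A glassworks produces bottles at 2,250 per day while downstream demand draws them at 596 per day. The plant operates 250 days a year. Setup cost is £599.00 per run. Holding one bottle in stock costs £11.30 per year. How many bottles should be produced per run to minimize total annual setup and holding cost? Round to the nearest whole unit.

Annual demand D = 596 × 250 = 149,000.
Production build-up factor (1 − d/p) = 1 − 596/2,250 = 0.7351.
Q* = √(2DS / (H(1 − d/p))) = √(2 × 149,000 × 599 / (11.3 × 0.7351)).
= √(178,502,000 / 8.3068) ≈ 4635.599.

Q* ≈ 4,636 bottles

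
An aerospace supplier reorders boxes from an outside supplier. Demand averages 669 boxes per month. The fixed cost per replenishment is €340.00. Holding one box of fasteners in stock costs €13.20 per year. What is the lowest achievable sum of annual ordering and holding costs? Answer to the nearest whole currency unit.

TC* ≈ €8,489

Annual demand D = 669 × 12 = 8,028.
Q* = √(2DS/H) = √(2 × 8,028 × 340 / 13.2) ≈ 643.09.
At the optimum the two cost components are equal, so total cost = 2·(Q*/2)H = Q*·H.
Minimum total = √(2DSH) = √(2 × 8,028 × 340 × 13.2) ≈ 8488.777.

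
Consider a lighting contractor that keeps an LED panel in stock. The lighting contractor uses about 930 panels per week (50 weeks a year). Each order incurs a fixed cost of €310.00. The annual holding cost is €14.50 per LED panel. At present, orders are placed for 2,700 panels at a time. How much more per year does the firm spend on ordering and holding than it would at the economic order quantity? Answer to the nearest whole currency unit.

Annual demand D = 930 × 50 = 46,500.
EOQ = √(2DS/H) = √(2 × 46,500 × 310 / 14.5) ≈ 1410.06.
Cost at Q* = (D/Q*)S + (Q*/2)H = √(2DSH) ≈ €20,445.90.
Cost at Q = 2,700: (46,500/2,700)×310 + (2,700/2)×14.5 = €5,338.89 + €19,575.00 = €24,913.89.
Excess = €24,913.89 − €20,445.90 = €4,467.98.

Extra cost ≈ €4,468 per year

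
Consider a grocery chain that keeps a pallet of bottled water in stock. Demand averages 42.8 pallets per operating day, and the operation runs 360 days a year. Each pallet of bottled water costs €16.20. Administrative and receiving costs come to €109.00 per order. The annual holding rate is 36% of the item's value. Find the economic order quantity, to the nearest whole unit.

Q* ≈ 759 pallets

Annual demand D = 42.8 × 360 = 15,408.
Holding cost H = 0.36 × €16.20 = €5.8320 per unit per year.
EOQ = √(2DS / H) = √(2 × 15,408 × 109 / 5.832).
= √(3,358,944 / 5.832) = √575,950.6173 ≈ 758.914.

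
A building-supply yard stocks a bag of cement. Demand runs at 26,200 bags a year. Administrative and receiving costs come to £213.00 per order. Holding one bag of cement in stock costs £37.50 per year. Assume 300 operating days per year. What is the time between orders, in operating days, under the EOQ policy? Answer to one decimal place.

The optimal lot size = √(2DS/H) = √(2 × 26,200 × 213 / 37.5) ≈ 545.56.
Cycle time = Q*/D × 300 = 545.56 / 26,200 × 300 ≈ 6.247 days.

T ≈ 6.2 days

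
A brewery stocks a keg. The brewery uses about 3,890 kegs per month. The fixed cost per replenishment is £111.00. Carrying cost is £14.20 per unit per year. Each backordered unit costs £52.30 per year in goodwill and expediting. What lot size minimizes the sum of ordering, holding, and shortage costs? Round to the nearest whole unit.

Annual demand D = 3,890 × 12 = 46,680.
With planned backorders, Q* = √(2DS/H) · √((H+B)/B).
√(2DS/H) = √(2 × 46,680 × 111 / 14.2) = 854.275.
√((H+B)/B) = √((14.2+52.3)/52.3) = 1.1276.
Q* ≈ 963.291.

Q* ≈ 963 kegs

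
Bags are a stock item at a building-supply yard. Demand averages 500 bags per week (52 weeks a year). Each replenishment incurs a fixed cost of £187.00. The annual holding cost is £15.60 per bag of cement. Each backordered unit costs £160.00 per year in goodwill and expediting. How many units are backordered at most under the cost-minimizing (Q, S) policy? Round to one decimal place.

S* ≈ 73.5 bags

Annual demand D = 500 × 52 = 26,000.
With planned backorders, Q* = √(2DS/H) · √((H+B)/B).
√(2DS/H) = √(2 × 26,000 × 187 / 15.6) = 789.515.
√((H+B)/B) = √((15.6+160)/160) = 1.0476.
Q* ≈ 827.108.
S* = Q* · H/(H+B) = 827.108 × 15.6/175.6 ≈ 73.479.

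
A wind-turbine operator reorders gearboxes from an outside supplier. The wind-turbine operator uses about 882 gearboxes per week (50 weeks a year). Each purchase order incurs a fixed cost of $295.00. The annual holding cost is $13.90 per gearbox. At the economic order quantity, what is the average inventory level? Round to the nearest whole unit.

Annual demand D = 882 × 50 = 44,100.
Q* = √(2DS/H) = √(2 × 44,100 × 295 / 13.9) ≈ 1368.16.
Average inventory = Q*/2 ≈ 1368.16 / 2 = 684.082.

Average inventory ≈ 684 gearboxes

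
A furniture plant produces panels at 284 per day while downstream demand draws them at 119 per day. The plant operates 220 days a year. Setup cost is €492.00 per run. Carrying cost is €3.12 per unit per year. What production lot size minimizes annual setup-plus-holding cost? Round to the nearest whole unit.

Annual demand D = 119 × 220 = 26,180.
Production build-up factor (1 − d/p) = 1 − 119/284 = 0.5810.
Q* = √(2DS / (H(1 − d/p))) = √(2 × 26,180 × 492 / (3.12 × 0.5810)).
= √(25,761,120 / 1.8127) ≈ 3769.834.

Q* ≈ 3,770 panels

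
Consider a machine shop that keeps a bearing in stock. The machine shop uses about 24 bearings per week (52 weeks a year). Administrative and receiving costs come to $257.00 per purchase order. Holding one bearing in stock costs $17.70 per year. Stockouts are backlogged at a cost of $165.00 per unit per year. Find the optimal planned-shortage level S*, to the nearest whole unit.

Annual demand D = 24 × 52 = 1,248.
With planned backorders, Q* = √(2DS/H) · √((H+B)/B).
√(2DS/H) = √(2 × 1,248 × 257 / 17.7) = 190.372.
√((H+B)/B) = √((17.7+165)/165) = 1.0523.
Q* ≈ 200.322.
S* = Q* · H/(H+B) = 200.322 × 17.7/182.7 ≈ 19.407.

S* ≈ 19 bearings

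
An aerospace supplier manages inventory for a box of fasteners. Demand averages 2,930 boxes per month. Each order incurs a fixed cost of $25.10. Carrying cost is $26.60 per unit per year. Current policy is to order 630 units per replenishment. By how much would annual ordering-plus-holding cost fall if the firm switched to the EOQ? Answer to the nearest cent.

Extra cost ≈ $2,927.82 per year

Annual demand D = 2,930 × 12 = 35,160.
EOQ = √(2DS/H) = √(2 × 35,160 × 25.1 / 26.6) ≈ 257.59.
Cost at Q* = (D/Q*)S + (Q*/2)H = √(2DSH) ≈ $6,852.00.
Cost at Q = 630: (35,160/630)×25.1 + (630/2)×26.6 = $1,400.82 + $8,379.00 = $9,779.82.
Excess = $9,779.82 − $6,852.00 = $2,927.82.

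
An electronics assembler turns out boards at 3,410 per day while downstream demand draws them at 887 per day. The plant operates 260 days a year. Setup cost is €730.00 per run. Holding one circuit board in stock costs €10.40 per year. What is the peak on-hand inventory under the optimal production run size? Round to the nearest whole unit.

I_max ≈ 4,894 boards

Annual demand D = 887 × 260 = 230,620.
Production build-up factor (1 − d/p) = 1 − 887/3,410 = 0.7399.
Q* = √(2DS / (H(1 − d/p))) = √(2 × 230,620 × 730 / (10.4 × 0.7399)).
= √(336,705,200 / 7.6948) ≈ 6614.954.
Maximum inventory = Q*(1 − d/p) = 6614.954 × 0.7399 ≈ 4894.290.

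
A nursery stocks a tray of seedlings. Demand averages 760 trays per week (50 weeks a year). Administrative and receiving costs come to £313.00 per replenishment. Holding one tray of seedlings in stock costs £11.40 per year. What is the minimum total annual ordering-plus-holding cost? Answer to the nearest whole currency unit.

TC* ≈ £16,468

Annual demand D = 760 × 50 = 38,000.
EOQ = √(2DS/H) = √(2 × 38,000 × 313 / 11.4) ≈ 1444.53.
At Q*, ordering cost (D/Q*)S equals holding cost (Q*/2)H, each = √(DSH/2).
Minimum total = √(2DSH) = √(2 × 38,000 × 313 × 11.4) ≈ 16467.641.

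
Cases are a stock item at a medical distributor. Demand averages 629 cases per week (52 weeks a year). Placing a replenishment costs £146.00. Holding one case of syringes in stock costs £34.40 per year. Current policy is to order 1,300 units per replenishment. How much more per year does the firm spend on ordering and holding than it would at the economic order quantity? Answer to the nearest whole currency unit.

Extra cost ≈ £7,908 per year

Annual demand D = 629 × 52 = 32,708.
EOQ = √(2DS/H) = √(2 × 32,708 × 146 / 34.4) ≈ 526.91.
Cost at Q* = (D/Q*)S + (Q*/2)H = √(2DSH) ≈ £18,125.82.
Cost at Q = 1,300: (32,708/1,300)×146 + (1,300/2)×34.4 = £3,673.36 + £22,360.00 = £26,033.36.
Excess = £26,033.36 − £18,125.82 = £7,907.54.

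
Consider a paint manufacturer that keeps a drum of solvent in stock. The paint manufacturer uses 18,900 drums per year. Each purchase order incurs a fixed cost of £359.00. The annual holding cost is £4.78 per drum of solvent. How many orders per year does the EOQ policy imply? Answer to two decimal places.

N ≈ 11.22 orders per year

Q* = √(2DS/H) = √(2 × 18,900 × 359 / 4.78) ≈ 1684.92.
Orders per year = D / Q* = 18,900 / 1684.92 ≈ 11.217.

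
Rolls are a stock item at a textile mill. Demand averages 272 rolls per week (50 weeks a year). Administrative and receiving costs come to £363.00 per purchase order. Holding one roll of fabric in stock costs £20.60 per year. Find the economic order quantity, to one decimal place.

Q* ≈ 692.3 rolls

Annual demand D = 272 × 50 = 13,600.
EOQ = √(2DS / H) = √(2 × 13,600 × 363 / 20.6).
= √(9,873,600 / 20.6) = √479,300.9709 ≈ 692.316.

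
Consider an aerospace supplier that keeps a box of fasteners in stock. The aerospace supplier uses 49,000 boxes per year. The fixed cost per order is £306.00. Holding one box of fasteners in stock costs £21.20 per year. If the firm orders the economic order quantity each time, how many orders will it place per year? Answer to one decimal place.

The optimal lot size = √(2DS/H) = √(2 × 49,000 × 306 / 21.2) ≈ 1189.34.
Orders per year = D / Q* = 49,000 / 1189.34 ≈ 41.199.

N ≈ 41.2 orders per year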